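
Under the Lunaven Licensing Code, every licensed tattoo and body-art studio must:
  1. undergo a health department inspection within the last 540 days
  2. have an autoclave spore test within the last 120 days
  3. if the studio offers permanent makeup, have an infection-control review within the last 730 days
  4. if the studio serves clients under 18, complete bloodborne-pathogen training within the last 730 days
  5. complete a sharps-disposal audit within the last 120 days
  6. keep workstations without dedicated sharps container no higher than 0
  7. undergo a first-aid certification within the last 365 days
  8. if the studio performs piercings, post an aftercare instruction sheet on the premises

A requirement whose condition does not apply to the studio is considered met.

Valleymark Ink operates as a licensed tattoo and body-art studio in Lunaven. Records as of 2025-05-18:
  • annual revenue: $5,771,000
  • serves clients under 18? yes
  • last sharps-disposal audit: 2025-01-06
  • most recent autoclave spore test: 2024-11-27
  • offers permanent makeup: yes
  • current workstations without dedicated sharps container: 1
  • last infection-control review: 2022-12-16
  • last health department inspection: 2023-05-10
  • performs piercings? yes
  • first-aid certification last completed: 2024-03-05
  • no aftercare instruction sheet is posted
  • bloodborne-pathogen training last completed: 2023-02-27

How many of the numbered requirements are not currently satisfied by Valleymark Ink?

1. health department inspection 739 days ago vs limit 540 → not met
2. autoclave spore test 172 days ago vs limit 120 → not met
3. condition 'offers permanent makeup' holds; infection-control review 884 days ago vs limit 730 → not met
4. condition 'serves clients under 18' holds; bloodborne-pathogen training 811 days ago vs limit 730 → not met
5. sharps-disposal audit 132 days ago vs limit 120 → not met
6. workstations without dedicated sharps container 1 > 0 → not met
7. first-aid certification 439 days ago vs limit 365 → not met
8. condition 'performs piercings' holds; aftercare instruction sheet absent → not met
Not met: 8 of 8

8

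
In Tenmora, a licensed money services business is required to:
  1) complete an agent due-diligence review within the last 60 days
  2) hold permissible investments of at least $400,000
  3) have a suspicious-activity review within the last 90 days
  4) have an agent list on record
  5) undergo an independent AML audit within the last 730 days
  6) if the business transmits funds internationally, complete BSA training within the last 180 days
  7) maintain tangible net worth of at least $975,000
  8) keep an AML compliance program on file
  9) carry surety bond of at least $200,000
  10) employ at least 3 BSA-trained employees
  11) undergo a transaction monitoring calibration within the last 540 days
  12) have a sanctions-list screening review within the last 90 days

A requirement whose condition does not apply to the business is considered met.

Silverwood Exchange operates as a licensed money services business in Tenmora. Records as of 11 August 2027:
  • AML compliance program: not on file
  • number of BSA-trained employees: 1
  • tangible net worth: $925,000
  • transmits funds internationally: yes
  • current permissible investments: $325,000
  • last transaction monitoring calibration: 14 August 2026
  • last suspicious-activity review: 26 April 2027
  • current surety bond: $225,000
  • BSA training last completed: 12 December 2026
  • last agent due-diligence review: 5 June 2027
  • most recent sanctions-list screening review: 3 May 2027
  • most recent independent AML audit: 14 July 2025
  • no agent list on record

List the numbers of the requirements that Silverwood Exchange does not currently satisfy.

1. agent due-diligence review 67 days ago vs limit 60 → not met
2. permissible investments $325,000 < $400,000 → not met
3. suspicious-activity review 107 days ago vs limit 90 → not met
4. agent list absent → not met
5. independent AML audit 758 days ago vs limit 730 → not met
6. condition 'transmits funds internationally' holds; BSA training 242 days ago vs limit 180 → not met
7. tangible net worth $925,000 < $975,000 → not met
8. AML compliance program absent → not met
9. surety bond $225,000 ≥ $200,000 → met
10. BSA-trained employees 1 < 3 → not met
11. transaction monitoring calibration 362 days ago vs limit 540 → met
12. sanctions-list screening review 100 days ago vs limit 90 → not met
Not met: 1, 2, 3, 4, 5, 6, 7, 8, 10, 12

1, 2, 3, 4, 5, 6, 7, 8, 10, 12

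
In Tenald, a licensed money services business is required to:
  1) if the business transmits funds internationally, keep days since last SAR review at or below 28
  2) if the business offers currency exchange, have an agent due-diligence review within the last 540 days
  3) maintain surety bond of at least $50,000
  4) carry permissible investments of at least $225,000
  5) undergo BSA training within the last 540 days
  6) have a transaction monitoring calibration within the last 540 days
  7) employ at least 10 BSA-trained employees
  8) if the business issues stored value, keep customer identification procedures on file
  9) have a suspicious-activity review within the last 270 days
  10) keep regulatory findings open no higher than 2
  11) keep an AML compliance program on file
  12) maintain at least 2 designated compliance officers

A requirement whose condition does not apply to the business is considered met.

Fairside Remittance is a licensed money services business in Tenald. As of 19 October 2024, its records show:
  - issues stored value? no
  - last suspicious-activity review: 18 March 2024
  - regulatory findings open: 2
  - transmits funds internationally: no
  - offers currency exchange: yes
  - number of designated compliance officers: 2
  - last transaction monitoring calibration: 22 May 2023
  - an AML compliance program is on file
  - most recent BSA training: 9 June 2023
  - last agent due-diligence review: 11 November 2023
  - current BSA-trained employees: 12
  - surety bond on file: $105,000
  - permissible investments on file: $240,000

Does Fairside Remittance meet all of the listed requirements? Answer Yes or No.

1. condition 'transmits funds internationally' does not hold → requirement n/a → met
2. condition 'offers currency exchange' holds; agent due-diligence review 343 days ago vs limit 540 → met
3. surety bond $105,000 ≥ $50,000 → met
4. permissible investments $240,000 ≥ $225,000 → met
5. BSA training 498 days ago vs limit 540 → met
6. transaction monitoring calibration 516 days ago vs limit 540 → met
7. BSA-trained employees 12 ≥ 10 → met
8. condition 'issues stored value' does not hold → requirement n/a → met
9. suspicious-activity review 215 days ago vs limit 270 → met
10. regulatory findings open 2 ≤ 2 → met
11. AML compliance program present → met
12. designated compliance officers 2 ≥ 2 → met
All met.

Yes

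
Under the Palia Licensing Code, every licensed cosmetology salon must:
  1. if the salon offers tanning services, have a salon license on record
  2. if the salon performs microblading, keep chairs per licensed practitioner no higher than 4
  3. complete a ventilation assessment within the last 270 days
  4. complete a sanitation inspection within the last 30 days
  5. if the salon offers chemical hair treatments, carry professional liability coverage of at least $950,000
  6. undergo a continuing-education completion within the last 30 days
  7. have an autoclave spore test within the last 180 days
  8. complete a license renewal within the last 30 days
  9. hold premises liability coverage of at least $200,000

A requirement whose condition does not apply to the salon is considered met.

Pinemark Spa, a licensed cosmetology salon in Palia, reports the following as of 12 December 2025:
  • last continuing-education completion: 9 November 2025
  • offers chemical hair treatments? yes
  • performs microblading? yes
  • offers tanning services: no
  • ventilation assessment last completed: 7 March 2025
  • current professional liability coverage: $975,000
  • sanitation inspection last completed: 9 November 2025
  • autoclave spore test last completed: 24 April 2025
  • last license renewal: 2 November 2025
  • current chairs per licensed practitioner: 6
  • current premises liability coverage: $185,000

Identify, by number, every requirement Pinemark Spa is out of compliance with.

2, 3, 4, 6, 7, 8, 9

1. condition 'offers tanning services' does not hold → requirement n/a → met
2. condition 'performs microblading' holds; chairs per licensed practitioner 6 > 4 → not met
3. ventilation assessment 280 days ago vs limit 270 → not met
4. sanitation inspection 33 days ago vs limit 30 → not met
5. condition 'offers chemical hair treatments' holds; professional liability coverage $975,000 ≥ $950,000 → met
6. continuing-education completion 33 days ago vs limit 30 → not met
7. autoclave spore test 232 days ago vs limit 180 → not met
8. license renewal 40 days ago vs limit 30 → not met
9. premises liability coverage $185,000 < $200,000 → not met
Not met: 2, 3, 4, 6, 7, 8, 9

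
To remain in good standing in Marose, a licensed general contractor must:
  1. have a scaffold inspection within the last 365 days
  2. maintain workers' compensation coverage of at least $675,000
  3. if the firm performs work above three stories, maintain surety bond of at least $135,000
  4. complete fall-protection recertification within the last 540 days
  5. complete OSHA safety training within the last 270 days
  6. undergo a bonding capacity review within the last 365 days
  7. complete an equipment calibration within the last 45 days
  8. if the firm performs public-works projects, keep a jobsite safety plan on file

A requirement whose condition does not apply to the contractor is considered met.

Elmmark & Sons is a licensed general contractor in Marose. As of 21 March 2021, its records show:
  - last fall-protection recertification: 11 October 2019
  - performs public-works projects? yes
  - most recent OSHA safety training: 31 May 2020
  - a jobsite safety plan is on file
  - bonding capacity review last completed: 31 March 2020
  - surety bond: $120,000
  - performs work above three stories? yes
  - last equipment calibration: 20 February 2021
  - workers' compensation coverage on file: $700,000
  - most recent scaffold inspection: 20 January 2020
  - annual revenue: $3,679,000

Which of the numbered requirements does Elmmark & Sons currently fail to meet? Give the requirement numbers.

1. scaffold inspection 426 days ago vs limit 365 → not met
2. workers' compensation coverage $700,000 ≥ $675,000 → met
3. condition 'performs work above three stories' holds; surety bond $120,000 < $135,000 → not met
4. fall-protection recertification 527 days ago vs limit 540 → met
5. OSHA safety training 294 days ago vs limit 270 → not met
6. bonding capacity review 355 days ago vs limit 365 → met
7. equipment calibration 29 days ago vs limit 45 → met
8. condition 'performs public-works projects' holds; jobsite safety plan present → met
Not met: 1, 3, 5

1, 3, 5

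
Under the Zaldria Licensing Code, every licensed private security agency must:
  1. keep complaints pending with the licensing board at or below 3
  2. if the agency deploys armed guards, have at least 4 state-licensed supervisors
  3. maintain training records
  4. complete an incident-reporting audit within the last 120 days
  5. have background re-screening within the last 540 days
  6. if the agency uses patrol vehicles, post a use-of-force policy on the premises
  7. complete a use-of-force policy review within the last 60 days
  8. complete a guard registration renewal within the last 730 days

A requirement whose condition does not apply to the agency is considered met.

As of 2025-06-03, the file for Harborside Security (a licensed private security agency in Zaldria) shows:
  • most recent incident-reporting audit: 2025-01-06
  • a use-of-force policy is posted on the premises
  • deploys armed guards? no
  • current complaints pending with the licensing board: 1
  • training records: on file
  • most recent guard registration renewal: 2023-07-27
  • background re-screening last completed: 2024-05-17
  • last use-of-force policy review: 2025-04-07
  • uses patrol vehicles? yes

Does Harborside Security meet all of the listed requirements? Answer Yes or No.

1. complaints pending with the licensing board 1 ≤ 3 → met
2. condition 'deploys armed guards' does not hold → requirement n/a → met
3. training records present → met
4. incident-reporting audit 148 days ago vs limit 120 → not met
5. background re-screening 382 days ago vs limit 540 → met
6. condition 'uses patrol vehicles' holds; use-of-force policy present → met
7. use-of-force policy review 57 days ago vs limit 60 → met
8. guard registration renewal 677 days ago vs limit 730 → met
Not met: 4

No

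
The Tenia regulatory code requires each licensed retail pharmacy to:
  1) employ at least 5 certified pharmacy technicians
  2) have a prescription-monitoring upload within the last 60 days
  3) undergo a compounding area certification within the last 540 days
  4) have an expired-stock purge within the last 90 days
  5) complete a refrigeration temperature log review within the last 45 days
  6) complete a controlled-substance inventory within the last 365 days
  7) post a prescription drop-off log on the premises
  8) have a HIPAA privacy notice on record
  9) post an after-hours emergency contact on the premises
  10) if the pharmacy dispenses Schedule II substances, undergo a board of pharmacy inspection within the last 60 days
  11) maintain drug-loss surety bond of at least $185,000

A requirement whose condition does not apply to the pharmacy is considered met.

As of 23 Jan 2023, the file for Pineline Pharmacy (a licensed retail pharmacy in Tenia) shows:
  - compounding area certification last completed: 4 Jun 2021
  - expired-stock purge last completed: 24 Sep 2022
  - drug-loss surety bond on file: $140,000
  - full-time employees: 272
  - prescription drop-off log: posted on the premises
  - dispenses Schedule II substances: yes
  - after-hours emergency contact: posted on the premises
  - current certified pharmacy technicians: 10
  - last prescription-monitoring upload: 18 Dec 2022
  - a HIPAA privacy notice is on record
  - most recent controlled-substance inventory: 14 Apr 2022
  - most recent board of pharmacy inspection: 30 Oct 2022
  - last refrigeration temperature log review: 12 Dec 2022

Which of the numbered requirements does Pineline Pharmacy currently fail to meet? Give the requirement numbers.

3, 4, 10, 11

1. certified pharmacy technicians 10 ≥ 5 → met
2. prescription-monitoring upload 36 days ago vs limit 60 → met
3. compounding area certification 598 days ago vs limit 540 → not met
4. expired-stock purge 121 days ago vs limit 90 → not met
5. refrigeration temperature log review 42 days ago vs limit 45 → met
6. controlled-substance inventory 284 days ago vs limit 365 → met
7. prescription drop-off log present → met
8. HIPAA privacy notice present → met
9. after-hours emergency contact present → met
10. condition 'dispenses Schedule II substances' holds; board of pharmacy inspection 85 days ago vs limit 60 → not met
11. drug-loss surety bond $140,000 < $185,000 → not met
Not met: 3, 4, 10, 11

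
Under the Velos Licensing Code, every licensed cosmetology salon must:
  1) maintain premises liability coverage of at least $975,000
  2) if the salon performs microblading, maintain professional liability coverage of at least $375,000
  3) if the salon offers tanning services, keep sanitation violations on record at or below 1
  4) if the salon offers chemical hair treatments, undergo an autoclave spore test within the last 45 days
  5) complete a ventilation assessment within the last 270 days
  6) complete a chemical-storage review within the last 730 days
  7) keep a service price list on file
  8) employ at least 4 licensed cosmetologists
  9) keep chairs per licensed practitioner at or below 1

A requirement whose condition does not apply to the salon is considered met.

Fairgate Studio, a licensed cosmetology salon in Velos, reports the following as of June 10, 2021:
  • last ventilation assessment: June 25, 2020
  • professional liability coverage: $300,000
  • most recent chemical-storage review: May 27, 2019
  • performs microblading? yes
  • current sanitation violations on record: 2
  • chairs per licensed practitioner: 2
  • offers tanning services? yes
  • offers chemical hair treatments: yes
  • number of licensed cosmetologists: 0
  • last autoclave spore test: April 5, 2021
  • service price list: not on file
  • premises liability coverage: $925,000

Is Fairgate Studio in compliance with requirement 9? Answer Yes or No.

No

9. chairs per licensed practitioner 2 > 1 → not met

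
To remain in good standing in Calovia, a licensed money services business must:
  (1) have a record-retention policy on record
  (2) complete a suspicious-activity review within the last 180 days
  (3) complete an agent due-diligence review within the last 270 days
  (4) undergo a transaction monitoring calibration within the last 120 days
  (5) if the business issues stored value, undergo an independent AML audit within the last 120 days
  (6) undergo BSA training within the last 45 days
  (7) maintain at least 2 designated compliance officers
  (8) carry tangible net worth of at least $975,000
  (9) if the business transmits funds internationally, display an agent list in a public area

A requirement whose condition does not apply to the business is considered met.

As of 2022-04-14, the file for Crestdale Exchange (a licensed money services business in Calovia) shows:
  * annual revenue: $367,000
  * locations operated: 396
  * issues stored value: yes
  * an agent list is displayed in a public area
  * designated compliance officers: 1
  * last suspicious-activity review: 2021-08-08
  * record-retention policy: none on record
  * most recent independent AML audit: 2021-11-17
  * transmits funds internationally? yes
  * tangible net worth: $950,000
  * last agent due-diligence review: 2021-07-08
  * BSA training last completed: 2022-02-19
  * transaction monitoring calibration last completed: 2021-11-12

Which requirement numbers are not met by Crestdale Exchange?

1, 2, 3, 4, 5, 6, 7, 8

1. record-retention policy absent → not met
2. suspicious-activity review 249 days ago vs limit 180 → not met
3. agent due-diligence review 280 days ago vs limit 270 → not met
4. transaction monitoring calibration 153 days ago vs limit 120 → not met
5. condition 'issues stored value' holds; independent AML audit 148 days ago vs limit 120 → not met
6. BSA training 54 days ago vs limit 45 → not met
7. designated compliance officers 1 < 2 → not met
8. tangible net worth $950,000 < $975,000 → not met
9. condition 'transmits funds internationally' holds; agent list present → met
Not met: 1, 2, 3, 4, 5, 6, 7, 8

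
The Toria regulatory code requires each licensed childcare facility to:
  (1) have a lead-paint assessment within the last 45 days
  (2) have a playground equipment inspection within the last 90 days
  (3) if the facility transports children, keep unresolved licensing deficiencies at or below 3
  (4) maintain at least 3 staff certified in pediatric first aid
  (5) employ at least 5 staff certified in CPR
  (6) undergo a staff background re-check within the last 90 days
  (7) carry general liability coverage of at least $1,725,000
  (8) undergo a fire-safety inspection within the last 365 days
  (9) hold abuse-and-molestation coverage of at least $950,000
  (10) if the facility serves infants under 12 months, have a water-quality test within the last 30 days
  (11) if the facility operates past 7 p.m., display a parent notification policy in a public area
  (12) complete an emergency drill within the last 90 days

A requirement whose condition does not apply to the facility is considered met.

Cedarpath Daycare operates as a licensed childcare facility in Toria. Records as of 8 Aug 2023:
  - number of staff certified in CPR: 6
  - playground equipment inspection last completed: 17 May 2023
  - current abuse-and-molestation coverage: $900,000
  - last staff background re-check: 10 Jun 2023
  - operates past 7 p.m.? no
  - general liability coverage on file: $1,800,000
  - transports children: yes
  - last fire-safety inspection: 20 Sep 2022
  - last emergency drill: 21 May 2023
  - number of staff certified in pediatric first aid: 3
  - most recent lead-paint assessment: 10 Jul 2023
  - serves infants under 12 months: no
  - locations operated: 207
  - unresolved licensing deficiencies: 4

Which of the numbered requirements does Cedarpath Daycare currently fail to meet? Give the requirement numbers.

3, 9

1. lead-paint assessment 29 days ago vs limit 45 → met
2. playground equipment inspection 83 days ago vs limit 90 → met
3. condition 'transports children' holds; unresolved licensing deficiencies 4 > 3 → not met
4. staff certified in pediatric first aid 3 ≥ 3 → met
5. staff certified in CPR 6 ≥ 5 → met
6. staff background re-check 59 days ago vs limit 90 → met
7. general liability coverage $1,800,000 ≥ $1,725,000 → met
8. fire-safety inspection 322 days ago vs limit 365 → met
9. abuse-and-molestation coverage $900,000 < $950,000 → not met
10. condition 'serves infants under 12 months' does not hold → requirement n/a → met
11. condition 'operates past 7 p.m.' does not hold → requirement n/a → met
12. emergency drill 79 days ago vs limit 90 → met
Not met: 3, 9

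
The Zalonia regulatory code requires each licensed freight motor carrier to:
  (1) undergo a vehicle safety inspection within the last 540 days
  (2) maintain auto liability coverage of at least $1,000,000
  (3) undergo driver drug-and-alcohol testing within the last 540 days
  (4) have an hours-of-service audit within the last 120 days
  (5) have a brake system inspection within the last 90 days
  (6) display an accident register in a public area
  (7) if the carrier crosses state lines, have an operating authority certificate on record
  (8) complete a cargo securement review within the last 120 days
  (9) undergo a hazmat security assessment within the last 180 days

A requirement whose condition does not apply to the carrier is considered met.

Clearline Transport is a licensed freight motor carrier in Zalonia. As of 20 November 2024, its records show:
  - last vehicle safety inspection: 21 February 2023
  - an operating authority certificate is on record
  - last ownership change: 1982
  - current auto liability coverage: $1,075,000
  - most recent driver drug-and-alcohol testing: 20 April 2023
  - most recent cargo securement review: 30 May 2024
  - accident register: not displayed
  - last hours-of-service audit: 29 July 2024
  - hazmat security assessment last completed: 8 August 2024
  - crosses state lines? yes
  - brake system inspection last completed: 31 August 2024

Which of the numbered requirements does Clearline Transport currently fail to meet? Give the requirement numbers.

1, 3, 6, 8

1. vehicle safety inspection 638 days ago vs limit 540 → not met
2. auto liability coverage $1,075,000 ≥ $1,000,000 → met
3. driver drug-and-alcohol testing 580 days ago vs limit 540 → not met
4. hours-of-service audit 114 days ago vs limit 120 → met
5. brake system inspection 81 days ago vs limit 90 → met
6. accident register absent → not met
7. condition 'crosses state lines' holds; operating authority certificate present → met
8. cargo securement review 174 days ago vs limit 120 → not met
9. hazmat security assessment 104 days ago vs limit 180 → met
Not met: 1, 3, 6, 8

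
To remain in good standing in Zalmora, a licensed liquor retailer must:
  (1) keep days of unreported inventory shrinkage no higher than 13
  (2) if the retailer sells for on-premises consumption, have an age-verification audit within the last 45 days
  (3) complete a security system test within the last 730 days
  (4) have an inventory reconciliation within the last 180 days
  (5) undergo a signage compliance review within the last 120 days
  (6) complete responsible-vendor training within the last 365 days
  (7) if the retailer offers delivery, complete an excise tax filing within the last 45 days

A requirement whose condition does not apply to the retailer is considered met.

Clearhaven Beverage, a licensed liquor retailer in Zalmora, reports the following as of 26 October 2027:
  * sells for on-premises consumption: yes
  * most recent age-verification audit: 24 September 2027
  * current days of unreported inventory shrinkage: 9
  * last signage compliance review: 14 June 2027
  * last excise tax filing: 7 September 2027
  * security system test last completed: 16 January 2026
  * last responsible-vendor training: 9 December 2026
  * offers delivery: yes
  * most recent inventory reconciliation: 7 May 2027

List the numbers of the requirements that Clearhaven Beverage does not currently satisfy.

5, 7

1. days of unreported inventory shrinkage 9 ≤ 13 → met
2. condition 'sells for on-premises consumption' holds; age-verification audit 32 days ago vs limit 45 → met
3. security system test 648 days ago vs limit 730 → met
4. inventory reconciliation 172 days ago vs limit 180 → met
5. signage compliance review 134 days ago vs limit 120 → not met
6. responsible-vendor training 321 days ago vs limit 365 → met
7. condition 'offers delivery' holds; excise tax filing 49 days ago vs limit 45 → not met
Not met: 5, 7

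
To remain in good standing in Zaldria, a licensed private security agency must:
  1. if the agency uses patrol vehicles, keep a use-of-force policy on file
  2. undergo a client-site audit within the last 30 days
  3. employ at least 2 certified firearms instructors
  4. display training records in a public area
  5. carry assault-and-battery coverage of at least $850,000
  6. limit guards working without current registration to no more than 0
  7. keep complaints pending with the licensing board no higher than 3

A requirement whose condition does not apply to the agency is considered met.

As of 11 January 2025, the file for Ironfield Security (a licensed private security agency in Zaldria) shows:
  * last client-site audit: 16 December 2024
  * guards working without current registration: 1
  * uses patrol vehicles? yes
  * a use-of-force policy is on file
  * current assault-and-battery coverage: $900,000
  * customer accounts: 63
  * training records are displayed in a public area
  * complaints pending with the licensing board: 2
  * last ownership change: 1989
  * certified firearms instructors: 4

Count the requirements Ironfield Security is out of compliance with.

1

1. condition 'uses patrol vehicles' holds; use-of-force policy present → met
2. client-site audit 26 days ago vs limit 30 → met
3. certified firearms instructors 4 ≥ 2 → met
4. training records present → met
5. assault-and-battery coverage $900,000 ≥ $850,000 → met
6. guards working without current registration 1 > 0 → not met
7. complaints pending with the licensing board 2 ≤ 3 → met
Not met: 1 of 7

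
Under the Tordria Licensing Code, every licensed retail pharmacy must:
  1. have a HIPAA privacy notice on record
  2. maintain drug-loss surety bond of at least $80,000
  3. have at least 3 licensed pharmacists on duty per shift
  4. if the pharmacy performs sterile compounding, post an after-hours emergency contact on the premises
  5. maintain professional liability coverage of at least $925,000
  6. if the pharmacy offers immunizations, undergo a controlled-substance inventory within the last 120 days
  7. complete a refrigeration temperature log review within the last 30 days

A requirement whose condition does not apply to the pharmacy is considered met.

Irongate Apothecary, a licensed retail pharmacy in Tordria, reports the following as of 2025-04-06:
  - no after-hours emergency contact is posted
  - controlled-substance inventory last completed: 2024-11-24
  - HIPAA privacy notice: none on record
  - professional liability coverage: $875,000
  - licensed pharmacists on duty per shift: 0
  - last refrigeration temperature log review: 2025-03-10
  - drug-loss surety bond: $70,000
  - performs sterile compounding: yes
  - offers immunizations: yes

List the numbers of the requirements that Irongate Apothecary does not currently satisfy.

1, 2, 3, 4, 5, 6

1. HIPAA privacy notice absent → not met
2. drug-loss surety bond $70,000 < $80,000 → not met
3. licensed pharmacists on duty per shift 0 < 3 → not met
4. condition 'performs sterile compounding' holds; after-hours emergency contact absent → not met
5. professional liability coverage $875,000 < $925,000 → not met
6. condition 'offers immunizations' holds; controlled-substance inventory 133 days ago vs limit 120 → not met
7. refrigeration temperature log review 27 days ago vs limit 30 → met
Not met: 1, 2, 3, 4, 5, 6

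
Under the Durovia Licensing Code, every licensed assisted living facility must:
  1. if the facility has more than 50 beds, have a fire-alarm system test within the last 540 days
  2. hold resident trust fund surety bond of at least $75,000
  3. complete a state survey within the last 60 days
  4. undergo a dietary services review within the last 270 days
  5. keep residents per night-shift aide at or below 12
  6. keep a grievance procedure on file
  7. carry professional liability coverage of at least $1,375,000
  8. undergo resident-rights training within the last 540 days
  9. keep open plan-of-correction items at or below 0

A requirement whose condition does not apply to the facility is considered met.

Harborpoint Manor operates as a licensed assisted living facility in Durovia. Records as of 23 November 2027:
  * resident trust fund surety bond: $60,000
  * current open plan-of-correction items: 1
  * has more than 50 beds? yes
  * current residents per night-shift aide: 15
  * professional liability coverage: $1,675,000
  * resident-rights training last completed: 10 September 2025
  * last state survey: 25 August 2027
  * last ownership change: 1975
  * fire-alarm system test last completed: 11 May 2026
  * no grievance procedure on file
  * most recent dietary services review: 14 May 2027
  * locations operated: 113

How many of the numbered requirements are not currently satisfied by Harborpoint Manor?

1. condition 'has more than 50 beds' holds; fire-alarm system test 561 days ago vs limit 540 → not met
2. resident trust fund surety bond $60,000 < $75,000 → not met
3. state survey 90 days ago vs limit 60 → not met
4. dietary services review 193 days ago vs limit 270 → met
5. residents per night-shift aide 15 > 12 → not met
6. grievance procedure absent → not met
7. professional liability coverage $1,675,000 ≥ $1,375,000 → met
8. resident-rights training 804 days ago vs limit 540 → not met
9. open plan-of-correction items 1 > 0 → not met
Not met: 7 of 9

7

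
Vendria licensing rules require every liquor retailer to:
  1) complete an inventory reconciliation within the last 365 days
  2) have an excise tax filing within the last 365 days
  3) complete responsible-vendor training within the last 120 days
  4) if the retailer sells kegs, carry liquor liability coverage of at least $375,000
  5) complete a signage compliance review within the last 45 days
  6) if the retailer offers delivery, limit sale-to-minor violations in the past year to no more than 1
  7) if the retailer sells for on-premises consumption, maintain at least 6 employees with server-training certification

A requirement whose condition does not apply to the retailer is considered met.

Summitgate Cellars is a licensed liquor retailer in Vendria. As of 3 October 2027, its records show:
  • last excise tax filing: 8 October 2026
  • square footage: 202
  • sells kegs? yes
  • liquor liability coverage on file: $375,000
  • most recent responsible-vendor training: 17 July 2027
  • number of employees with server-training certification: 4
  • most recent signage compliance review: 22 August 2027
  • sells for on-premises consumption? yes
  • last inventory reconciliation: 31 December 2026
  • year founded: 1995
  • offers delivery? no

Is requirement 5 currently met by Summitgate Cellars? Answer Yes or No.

Yes

5. signage compliance review 42 days ago vs limit 45 → met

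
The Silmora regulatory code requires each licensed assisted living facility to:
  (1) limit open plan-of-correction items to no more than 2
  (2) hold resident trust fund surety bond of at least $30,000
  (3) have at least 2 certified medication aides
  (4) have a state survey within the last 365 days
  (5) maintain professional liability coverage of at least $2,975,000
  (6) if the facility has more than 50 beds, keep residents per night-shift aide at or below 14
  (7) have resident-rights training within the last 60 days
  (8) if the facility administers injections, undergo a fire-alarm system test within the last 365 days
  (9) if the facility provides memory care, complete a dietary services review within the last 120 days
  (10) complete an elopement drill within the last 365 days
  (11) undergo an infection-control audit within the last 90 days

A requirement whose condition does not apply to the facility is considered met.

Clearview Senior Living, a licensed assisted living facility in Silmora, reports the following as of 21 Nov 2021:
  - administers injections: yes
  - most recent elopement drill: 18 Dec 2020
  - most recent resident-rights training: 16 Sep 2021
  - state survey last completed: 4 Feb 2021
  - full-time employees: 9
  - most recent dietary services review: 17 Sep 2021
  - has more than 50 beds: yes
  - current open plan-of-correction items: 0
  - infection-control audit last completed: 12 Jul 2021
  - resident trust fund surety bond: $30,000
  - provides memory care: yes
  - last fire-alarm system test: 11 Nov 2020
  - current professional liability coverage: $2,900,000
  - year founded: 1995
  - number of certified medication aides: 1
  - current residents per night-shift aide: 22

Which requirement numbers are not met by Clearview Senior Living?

3, 5, 6, 7, 8, 11

1. open plan-of-correction items 0 ≤ 2 → met
2. resident trust fund surety bond $30,000 ≥ $30,000 → met
3. certified medication aides 1 < 2 → not met
4. state survey 290 days ago vs limit 365 → met
5. professional liability coverage $2,900,000 < $2,975,000 → not met
6. condition 'has more than 50 beds' holds; residents per night-shift aide 22 > 14 → not met
7. resident-rights training 66 days ago vs limit 60 → not met
8. condition 'administers injections' holds; fire-alarm system test 375 days ago vs limit 365 → not met
9. condition 'provides memory care' holds; dietary services review 65 days ago vs limit 120 → met
10. elopement drill 338 days ago vs limit 365 → met
11. infection-control audit 132 days ago vs limit 90 → not met
Not met: 3, 5, 6, 7, 8, 11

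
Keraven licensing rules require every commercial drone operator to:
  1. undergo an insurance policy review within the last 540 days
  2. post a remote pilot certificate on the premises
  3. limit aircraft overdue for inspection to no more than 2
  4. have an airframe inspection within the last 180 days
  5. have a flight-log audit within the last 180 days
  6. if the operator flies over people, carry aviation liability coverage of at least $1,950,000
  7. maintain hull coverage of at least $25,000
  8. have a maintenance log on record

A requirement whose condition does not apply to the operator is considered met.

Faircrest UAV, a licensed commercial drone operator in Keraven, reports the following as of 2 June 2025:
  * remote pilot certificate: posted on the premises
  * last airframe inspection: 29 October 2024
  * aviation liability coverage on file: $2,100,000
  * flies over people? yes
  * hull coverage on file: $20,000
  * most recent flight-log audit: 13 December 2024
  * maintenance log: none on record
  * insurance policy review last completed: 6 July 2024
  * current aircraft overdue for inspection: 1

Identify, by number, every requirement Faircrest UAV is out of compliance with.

1. insurance policy review 331 days ago vs limit 540 → met
2. remote pilot certificate present → met
3. aircraft overdue for inspection 1 ≤ 2 → met
4. airframe inspection 216 days ago vs limit 180 → not met
5. flight-log audit 171 days ago vs limit 180 → met
6. condition 'flies over people' holds; aviation liability coverage $2,100,000 ≥ $1,950,000 → met
7. hull coverage $20,000 < $25,000 → not met
8. maintenance log absent → not met
Not met: 4, 7, 8

4, 7, 8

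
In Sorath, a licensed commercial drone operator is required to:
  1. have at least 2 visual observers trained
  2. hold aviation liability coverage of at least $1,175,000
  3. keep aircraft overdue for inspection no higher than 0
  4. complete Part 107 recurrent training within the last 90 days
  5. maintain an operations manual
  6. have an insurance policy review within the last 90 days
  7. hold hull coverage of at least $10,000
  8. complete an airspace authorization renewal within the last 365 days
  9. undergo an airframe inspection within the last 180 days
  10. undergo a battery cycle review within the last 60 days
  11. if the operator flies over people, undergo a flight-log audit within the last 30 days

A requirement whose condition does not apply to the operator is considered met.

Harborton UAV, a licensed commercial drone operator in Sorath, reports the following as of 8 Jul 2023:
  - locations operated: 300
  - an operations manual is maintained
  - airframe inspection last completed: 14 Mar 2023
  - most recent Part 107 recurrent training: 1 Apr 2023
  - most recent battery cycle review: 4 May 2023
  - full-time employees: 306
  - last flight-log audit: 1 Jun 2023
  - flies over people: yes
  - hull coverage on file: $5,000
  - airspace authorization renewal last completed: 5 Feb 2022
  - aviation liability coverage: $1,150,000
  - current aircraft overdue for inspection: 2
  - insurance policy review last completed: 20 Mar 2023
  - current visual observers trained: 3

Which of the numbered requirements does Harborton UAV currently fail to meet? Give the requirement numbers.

2, 3, 4, 6, 7, 8, 10, 11

1. visual observers trained 3 ≥ 2 → met
2. aviation liability coverage $1,150,000 < $1,175,000 → not met
3. aircraft overdue for inspection 2 > 0 → not met
4. Part 107 recurrent training 98 days ago vs limit 90 → not met
5. operations manual present → met
6. insurance policy review 110 days ago vs limit 90 → not met
7. hull coverage $5,000 < $10,000 → not met
8. airspace authorization renewal 518 days ago vs limit 365 → not met
9. airframe inspection 116 days ago vs limit 180 → met
10. battery cycle review 65 days ago vs limit 60 → not met
11. condition 'flies over people' holds; flight-log audit 37 days ago vs limit 30 → not met
Not met: 2, 3, 4, 6, 7, 8, 10, 11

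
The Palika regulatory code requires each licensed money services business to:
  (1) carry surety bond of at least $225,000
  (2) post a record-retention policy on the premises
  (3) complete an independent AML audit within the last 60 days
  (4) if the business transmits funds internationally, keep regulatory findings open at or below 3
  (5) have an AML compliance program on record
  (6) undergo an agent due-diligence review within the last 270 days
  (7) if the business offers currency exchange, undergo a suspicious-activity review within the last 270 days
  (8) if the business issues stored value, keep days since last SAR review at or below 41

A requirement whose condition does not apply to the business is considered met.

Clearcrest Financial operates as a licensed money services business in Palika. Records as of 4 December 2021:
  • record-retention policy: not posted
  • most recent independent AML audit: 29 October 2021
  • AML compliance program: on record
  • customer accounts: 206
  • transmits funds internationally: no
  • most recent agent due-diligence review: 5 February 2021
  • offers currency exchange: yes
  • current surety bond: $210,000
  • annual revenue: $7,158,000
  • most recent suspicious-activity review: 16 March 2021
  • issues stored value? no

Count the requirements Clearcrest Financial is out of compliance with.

3

1. surety bond $210,000 < $225,000 → not met
2. record-retention policy absent → not met
3. independent AML audit 36 days ago vs limit 60 → met
4. condition 'transmits funds internationally' does not hold → requirement n/a → met
5. AML compliance program present → met
6. agent due-diligence review 302 days ago vs limit 270 → not met
7. condition 'offers currency exchange' holds; suspicious-activity review 263 days ago vs limit 270 → met
8. condition 'issues stored value' does not hold → requirement n/a → met
Not met: 3 of 8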